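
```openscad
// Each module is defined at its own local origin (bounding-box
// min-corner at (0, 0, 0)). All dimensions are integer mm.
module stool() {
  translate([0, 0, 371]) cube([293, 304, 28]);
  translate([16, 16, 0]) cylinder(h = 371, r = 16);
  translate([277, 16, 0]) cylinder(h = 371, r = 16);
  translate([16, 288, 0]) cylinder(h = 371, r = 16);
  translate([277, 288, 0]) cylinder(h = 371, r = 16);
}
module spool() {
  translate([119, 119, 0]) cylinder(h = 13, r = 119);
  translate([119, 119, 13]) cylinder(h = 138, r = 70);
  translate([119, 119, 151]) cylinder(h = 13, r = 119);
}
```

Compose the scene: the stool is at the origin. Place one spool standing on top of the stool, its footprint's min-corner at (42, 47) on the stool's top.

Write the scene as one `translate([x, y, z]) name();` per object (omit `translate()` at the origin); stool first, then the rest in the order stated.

stool();
translate([42, 47, 399]) spool();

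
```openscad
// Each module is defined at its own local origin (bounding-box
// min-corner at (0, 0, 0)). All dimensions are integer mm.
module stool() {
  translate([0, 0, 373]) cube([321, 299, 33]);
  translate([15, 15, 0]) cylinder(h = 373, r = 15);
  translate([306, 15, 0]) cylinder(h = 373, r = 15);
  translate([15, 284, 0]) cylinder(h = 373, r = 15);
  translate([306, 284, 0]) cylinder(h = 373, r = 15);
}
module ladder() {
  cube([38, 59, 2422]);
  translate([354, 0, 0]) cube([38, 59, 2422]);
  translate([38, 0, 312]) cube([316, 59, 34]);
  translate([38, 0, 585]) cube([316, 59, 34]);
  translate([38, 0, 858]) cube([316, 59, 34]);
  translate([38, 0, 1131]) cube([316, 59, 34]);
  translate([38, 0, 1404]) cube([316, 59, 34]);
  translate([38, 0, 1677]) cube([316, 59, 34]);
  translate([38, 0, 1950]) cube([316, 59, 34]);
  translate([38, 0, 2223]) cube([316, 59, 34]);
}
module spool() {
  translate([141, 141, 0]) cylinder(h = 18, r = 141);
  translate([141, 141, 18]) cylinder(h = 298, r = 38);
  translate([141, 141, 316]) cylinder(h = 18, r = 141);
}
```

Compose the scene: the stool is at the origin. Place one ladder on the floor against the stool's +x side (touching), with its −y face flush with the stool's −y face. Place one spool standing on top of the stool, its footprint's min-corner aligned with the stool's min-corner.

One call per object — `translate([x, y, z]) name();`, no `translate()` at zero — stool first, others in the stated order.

stool();
translate([321, 0, 0]) ladder();
translate([0, 0, 406]) spool();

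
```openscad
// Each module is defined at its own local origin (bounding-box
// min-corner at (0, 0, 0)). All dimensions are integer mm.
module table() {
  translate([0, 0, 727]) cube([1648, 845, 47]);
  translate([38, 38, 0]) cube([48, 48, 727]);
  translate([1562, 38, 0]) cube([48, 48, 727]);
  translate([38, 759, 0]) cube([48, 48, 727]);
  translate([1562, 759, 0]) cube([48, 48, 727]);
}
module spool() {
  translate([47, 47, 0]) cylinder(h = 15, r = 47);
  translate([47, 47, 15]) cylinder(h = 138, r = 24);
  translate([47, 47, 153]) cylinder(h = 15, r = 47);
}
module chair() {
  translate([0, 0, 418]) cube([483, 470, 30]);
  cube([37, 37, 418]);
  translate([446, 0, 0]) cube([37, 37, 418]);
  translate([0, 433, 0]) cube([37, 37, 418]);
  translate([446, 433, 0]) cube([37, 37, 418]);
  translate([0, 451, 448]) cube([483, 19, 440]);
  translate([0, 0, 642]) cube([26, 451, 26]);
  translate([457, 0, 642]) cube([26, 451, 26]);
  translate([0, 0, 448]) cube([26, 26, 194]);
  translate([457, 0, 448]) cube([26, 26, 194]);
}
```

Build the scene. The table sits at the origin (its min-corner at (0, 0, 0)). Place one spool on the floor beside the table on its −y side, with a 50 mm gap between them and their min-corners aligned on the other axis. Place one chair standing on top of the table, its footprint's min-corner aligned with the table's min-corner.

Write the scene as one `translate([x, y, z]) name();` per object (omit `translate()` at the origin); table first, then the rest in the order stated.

table();
translate([0, -144, 0]) spool();
translate([0, 0, 774]) chair();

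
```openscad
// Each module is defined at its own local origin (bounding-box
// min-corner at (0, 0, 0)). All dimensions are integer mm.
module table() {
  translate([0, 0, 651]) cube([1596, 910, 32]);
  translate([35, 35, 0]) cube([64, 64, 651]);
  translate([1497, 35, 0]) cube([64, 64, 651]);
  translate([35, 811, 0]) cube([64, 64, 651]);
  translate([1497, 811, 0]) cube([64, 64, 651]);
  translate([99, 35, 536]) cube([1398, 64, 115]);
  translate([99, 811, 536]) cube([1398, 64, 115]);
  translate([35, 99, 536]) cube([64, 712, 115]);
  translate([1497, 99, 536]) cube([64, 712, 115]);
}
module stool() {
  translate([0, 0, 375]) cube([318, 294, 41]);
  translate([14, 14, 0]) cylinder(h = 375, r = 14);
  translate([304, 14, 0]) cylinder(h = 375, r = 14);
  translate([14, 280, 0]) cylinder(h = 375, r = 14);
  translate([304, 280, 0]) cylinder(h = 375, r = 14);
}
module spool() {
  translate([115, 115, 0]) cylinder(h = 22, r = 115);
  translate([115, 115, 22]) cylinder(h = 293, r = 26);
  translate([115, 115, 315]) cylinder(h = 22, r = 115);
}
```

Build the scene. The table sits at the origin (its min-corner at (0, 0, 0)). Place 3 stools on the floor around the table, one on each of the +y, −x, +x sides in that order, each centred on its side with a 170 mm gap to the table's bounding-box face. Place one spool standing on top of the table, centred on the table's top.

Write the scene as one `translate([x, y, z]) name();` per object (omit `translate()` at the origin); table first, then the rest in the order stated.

table();
translate([639, 1080, 0]) stool();
translate([-488, 308, 0]) stool();
translate([1766, 308, 0]) stool();
translate([683, 340, 683]) spool();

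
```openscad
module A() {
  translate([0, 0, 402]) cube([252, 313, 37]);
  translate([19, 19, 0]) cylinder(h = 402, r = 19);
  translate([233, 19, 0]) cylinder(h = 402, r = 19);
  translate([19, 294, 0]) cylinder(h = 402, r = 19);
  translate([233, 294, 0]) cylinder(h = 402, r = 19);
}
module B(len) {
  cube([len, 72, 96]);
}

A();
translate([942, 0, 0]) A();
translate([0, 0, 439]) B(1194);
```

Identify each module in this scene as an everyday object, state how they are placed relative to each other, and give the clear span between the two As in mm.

Second stool starts at x = 942; first ends at x = 252; clear span = 942 − 252 = 690 mm.

A is a stool. B is a beam. A beam spans the tops of two stools. The clear span between the two stools is 690 mm.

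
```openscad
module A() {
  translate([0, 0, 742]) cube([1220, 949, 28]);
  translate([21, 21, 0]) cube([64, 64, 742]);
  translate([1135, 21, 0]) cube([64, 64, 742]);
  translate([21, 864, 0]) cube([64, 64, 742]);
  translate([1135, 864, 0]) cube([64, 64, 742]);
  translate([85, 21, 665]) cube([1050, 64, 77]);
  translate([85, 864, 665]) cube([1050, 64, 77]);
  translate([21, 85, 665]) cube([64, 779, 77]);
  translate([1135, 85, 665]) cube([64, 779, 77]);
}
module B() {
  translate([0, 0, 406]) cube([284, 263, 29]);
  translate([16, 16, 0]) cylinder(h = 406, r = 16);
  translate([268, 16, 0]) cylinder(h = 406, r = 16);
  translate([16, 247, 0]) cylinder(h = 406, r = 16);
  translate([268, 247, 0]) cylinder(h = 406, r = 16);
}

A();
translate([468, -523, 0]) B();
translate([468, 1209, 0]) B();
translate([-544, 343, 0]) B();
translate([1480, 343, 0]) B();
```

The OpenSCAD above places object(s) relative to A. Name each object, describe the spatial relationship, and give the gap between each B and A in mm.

A is a table. B is a stool. Four stools sit around the table at the −y, +y, −x, +x sides. The gap between each stool and the table is 260 mm.

Each stool's nearest face is 260 mm from the table's bounding box.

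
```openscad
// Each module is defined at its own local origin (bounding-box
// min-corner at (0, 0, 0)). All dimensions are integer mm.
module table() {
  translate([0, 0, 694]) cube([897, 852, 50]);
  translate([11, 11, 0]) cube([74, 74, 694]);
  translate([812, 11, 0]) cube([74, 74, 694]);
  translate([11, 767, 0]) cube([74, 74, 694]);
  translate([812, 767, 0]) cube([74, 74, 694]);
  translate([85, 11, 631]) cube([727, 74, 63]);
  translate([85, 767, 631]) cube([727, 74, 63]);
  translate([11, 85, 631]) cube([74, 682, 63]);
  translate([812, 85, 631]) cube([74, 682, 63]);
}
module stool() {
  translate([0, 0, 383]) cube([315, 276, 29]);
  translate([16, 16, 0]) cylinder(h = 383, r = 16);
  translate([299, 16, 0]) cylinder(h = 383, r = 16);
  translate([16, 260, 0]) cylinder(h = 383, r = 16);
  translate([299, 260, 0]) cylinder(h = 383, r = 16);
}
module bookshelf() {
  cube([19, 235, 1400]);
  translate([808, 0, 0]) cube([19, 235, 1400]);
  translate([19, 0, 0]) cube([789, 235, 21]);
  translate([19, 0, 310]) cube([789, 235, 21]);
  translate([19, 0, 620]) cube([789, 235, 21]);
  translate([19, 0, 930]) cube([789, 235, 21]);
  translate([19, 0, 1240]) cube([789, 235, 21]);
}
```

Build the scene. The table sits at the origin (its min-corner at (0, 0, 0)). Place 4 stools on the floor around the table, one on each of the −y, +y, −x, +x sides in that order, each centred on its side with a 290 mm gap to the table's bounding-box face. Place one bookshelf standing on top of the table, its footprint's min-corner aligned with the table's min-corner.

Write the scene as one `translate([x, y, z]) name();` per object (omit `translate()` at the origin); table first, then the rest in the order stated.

table();
translate([291, -566, 0]) stool();
translate([291, 1142, 0]) stool();
translate([-605, 288, 0]) stool();
translate([1187, 288, 0]) stool();
translate([0, 0, 744]) bookshelf();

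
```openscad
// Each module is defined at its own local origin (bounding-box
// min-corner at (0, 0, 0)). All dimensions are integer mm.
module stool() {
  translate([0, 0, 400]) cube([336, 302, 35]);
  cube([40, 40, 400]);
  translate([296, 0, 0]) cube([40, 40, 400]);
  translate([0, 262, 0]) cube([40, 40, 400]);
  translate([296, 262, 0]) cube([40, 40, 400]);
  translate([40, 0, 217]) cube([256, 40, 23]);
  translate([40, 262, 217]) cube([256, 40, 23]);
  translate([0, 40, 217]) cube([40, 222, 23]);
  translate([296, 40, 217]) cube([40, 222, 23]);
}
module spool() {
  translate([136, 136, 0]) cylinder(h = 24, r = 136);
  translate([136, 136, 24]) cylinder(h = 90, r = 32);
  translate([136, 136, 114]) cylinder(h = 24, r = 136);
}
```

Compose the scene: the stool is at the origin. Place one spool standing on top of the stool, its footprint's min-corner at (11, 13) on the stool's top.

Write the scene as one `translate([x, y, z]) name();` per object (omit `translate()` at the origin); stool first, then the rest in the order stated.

stool();
translate([11, 13, 435]) spool();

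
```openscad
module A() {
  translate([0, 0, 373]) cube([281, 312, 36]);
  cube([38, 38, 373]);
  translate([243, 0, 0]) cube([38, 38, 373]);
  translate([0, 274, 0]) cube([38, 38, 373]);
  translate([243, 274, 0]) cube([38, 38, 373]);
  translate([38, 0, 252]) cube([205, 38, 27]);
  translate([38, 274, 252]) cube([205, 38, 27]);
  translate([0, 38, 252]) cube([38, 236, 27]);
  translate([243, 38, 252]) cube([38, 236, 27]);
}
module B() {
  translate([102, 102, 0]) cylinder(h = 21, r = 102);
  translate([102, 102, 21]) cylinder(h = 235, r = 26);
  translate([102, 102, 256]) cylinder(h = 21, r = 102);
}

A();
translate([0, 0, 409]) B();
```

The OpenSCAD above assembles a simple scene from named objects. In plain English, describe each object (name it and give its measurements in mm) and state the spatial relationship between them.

A is a four-legged stool. The seat is a 281×312×36 mm slab whose top surface is at z = 409 mm; four square legs, each 38×38 mm in cross-section, run from the floor (z = 0) to the underside of the seat, each flush with a corner of the seat. Four stretchers, 38 mm wide and 27 mm tall, connect adjacent legs with their undersides at z = 252 mm, each running between the inner faces of the legs it joins and aligned with the legs' outer faces on the other axis.

B is a spool: two coaxial disc flanges of radius 102 mm and thickness 21 mm, joined by a core cylinder of radius 26 mm and height 235 mm. The lower flange rests on z = 0 and the three cylinders share a vertical axis.

The spool is on top of the stool.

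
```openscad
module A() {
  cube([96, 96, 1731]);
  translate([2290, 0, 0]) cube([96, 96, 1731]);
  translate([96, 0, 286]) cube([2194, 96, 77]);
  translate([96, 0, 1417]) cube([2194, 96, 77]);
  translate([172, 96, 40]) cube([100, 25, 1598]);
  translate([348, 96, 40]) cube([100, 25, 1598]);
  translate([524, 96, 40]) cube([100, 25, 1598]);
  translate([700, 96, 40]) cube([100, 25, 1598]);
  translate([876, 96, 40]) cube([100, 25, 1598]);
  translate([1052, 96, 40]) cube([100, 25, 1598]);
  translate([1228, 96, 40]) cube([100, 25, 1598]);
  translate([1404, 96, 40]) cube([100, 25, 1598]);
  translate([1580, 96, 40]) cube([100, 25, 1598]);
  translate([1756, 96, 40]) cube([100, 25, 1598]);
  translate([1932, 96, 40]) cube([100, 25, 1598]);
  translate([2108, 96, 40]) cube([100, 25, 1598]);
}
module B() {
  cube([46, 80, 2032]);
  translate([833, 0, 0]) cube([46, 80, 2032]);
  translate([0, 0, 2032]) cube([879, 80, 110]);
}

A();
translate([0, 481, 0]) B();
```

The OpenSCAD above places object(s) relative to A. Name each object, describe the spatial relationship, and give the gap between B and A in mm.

The door frame's nearest face is 360 mm from the fence section's +y face.

A is a fence section. B is a door frame. The door frame is on the floor beside the fence section on its +y side. The gap between the door frame and the fence section is 360 mm.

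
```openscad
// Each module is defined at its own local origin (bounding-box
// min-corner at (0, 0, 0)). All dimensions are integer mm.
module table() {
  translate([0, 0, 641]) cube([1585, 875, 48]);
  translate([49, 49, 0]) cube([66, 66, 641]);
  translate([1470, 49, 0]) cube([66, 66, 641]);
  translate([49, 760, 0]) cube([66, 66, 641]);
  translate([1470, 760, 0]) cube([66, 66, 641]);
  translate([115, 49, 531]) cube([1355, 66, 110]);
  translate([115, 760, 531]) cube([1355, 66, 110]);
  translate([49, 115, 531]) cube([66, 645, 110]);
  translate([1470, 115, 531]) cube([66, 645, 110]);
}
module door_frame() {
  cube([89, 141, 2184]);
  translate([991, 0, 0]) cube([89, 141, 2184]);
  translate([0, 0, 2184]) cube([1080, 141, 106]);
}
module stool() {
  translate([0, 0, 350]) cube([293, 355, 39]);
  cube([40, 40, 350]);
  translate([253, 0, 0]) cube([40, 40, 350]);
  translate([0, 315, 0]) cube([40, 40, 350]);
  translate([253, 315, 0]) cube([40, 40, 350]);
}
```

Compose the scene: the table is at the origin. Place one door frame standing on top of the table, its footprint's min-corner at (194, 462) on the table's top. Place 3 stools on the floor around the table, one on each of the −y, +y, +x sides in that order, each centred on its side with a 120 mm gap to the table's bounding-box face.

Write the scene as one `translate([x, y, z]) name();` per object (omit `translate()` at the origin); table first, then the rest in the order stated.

table();
translate([194, 462, 689]) door_frame();
translate([646, -475, 0]) stool();
translate([646, 995, 0]) stool();
translate([1705, 260, 0]) stool();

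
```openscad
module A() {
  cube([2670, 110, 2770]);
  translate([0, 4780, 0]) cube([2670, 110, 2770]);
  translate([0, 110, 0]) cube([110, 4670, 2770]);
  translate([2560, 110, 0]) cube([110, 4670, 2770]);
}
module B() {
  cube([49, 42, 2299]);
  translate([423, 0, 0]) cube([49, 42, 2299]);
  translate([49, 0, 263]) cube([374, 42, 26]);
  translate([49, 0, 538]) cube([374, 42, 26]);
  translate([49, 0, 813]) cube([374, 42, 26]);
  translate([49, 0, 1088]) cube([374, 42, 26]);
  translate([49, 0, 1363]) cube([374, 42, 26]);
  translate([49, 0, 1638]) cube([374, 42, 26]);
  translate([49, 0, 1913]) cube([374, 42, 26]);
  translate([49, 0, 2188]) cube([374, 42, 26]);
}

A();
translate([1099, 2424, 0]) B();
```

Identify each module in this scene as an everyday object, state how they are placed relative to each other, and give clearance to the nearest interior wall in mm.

A is a house frame. B is a ladder. The ladder sits inside the house frame, centred. The clearance to the nearest interior wall is 989 mm.

Clearances: x = 989, y = 2314; minimum 989 mm.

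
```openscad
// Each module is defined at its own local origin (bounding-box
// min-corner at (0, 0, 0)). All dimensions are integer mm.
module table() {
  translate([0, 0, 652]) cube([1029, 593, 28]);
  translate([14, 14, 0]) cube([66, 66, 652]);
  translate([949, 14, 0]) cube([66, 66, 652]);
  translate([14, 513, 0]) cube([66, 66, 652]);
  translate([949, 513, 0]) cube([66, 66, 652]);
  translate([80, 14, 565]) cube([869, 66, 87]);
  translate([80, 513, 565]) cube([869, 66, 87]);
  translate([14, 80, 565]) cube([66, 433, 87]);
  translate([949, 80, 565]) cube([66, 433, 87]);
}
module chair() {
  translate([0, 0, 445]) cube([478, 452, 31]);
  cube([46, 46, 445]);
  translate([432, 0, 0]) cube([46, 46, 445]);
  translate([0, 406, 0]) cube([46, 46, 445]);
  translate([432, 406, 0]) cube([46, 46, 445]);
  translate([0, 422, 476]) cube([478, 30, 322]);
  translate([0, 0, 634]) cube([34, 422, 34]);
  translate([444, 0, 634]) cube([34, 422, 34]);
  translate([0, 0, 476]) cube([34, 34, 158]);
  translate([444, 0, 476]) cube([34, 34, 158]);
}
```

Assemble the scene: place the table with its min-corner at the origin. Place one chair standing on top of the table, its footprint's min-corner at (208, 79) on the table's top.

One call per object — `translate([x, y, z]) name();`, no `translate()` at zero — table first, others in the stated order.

table();
translate([208, 79, 680]) chair();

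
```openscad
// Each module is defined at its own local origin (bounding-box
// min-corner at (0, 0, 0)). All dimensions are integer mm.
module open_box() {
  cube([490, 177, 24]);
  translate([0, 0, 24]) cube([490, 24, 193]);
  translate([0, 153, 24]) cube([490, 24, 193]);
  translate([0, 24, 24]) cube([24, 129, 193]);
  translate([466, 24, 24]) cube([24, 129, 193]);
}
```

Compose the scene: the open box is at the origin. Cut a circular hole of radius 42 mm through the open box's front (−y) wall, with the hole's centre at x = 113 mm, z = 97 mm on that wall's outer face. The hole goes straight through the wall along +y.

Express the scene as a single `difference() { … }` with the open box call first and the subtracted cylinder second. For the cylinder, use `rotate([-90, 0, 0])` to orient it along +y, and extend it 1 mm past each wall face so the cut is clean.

difference() {
  open_box();
  translate([113, -1, 97]) rotate([-90, 0, 0]) cylinder(h = 26, r = 42);
}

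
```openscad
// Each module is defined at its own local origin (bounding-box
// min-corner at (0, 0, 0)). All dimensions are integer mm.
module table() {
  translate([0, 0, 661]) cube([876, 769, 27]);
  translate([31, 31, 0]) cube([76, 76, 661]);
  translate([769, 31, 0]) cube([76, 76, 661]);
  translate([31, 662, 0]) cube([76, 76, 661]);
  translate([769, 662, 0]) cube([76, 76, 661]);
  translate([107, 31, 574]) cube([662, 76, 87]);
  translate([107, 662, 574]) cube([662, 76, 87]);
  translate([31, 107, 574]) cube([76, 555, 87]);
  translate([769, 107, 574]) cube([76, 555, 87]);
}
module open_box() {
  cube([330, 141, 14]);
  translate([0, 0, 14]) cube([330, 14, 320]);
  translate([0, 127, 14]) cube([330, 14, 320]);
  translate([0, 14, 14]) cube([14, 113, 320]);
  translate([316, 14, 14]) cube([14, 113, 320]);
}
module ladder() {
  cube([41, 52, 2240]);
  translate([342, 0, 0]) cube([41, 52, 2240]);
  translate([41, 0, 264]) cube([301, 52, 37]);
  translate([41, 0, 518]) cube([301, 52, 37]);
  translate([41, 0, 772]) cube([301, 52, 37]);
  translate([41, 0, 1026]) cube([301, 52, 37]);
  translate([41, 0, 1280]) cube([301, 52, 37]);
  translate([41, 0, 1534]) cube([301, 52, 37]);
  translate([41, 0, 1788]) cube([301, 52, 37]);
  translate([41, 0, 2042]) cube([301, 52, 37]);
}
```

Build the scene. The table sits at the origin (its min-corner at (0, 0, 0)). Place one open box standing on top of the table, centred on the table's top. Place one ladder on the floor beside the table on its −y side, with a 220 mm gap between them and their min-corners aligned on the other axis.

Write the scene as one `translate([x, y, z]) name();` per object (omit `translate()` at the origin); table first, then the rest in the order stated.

table();
translate([273, 314, 688]) open_box();
translate([0, -272, 0]) ladder();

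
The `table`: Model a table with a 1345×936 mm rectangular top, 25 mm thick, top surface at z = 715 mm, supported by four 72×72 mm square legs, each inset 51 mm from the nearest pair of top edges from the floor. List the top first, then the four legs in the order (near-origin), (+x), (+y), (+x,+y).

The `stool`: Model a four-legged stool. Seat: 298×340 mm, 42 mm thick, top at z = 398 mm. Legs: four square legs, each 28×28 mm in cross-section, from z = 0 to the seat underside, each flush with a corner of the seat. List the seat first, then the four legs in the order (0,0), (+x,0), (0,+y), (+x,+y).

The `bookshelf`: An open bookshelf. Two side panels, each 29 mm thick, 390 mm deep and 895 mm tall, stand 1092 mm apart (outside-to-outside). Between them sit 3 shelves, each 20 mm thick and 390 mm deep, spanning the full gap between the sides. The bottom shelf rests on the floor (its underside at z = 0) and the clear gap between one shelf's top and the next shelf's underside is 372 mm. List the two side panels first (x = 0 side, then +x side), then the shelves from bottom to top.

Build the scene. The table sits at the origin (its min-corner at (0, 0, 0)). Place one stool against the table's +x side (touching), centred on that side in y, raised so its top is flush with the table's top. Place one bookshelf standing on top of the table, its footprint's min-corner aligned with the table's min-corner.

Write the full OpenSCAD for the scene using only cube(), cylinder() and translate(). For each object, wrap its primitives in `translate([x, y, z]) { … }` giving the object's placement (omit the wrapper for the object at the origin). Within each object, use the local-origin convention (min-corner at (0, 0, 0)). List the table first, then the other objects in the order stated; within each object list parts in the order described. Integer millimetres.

translate([0, 0, 690]) cube([1345, 936, 25]);
translate([51, 51, 0]) cube([72, 72, 690]);
translate([1222, 51, 0]) cube([72, 72, 690]);
translate([51, 813, 0]) cube([72, 72, 690]);
translate([1222, 813, 0]) cube([72, 72, 690]);
translate([1345, 298, 317]) {
  translate([0, 0, 356]) cube([298, 340, 42]);
  cube([28, 28, 356]);
  translate([270, 0, 0]) cube([28, 28, 356]);
  translate([0, 312, 0]) cube([28, 28, 356]);
  translate([270, 312, 0]) cube([28, 28, 356]);
}
translate([0, 0, 715]) {
  cube([29, 390, 895]);
  translate([1063, 0, 0]) cube([29, 390, 895]);
  translate([29, 0, 0]) cube([1034, 390, 20]);
  translate([29, 0, 392]) cube([1034, 390, 20]);
  translate([29, 0, 784]) cube([1034, 390, 20]);
}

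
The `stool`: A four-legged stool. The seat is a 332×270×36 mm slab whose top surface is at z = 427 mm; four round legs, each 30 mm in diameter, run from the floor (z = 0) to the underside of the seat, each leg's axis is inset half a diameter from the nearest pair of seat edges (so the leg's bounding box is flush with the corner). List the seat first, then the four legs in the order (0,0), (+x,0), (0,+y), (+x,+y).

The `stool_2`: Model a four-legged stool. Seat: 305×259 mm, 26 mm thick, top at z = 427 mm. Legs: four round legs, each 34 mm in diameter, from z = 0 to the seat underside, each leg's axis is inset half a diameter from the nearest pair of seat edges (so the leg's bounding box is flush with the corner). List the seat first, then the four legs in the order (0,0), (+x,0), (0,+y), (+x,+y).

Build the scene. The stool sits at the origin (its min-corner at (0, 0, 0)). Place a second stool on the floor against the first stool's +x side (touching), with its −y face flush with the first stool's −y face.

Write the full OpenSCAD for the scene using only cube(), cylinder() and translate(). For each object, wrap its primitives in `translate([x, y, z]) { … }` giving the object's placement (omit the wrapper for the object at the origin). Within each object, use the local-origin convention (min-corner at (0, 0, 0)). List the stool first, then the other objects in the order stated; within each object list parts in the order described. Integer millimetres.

translate([0, 0, 391]) cube([332, 270, 36]);
translate([15, 15, 0]) cylinder(h = 391, r = 15);
translate([317, 15, 0]) cylinder(h = 391, r = 15);
translate([15, 255, 0]) cylinder(h = 391, r = 15);
translate([317, 255, 0]) cylinder(h = 391, r = 15);
translate([332, 0, 0]) {
  translate([0, 0, 401]) cube([305, 259, 26]);
  translate([17, 17, 0]) cylinder(h = 401, r = 17);
  translate([288, 17, 0]) cylinder(h = 401, r = 17);
  translate([17, 242, 0]) cylinder(h = 401, r = 17);
  translate([288, 242, 0]) cylinder(h = 401, r = 17);
}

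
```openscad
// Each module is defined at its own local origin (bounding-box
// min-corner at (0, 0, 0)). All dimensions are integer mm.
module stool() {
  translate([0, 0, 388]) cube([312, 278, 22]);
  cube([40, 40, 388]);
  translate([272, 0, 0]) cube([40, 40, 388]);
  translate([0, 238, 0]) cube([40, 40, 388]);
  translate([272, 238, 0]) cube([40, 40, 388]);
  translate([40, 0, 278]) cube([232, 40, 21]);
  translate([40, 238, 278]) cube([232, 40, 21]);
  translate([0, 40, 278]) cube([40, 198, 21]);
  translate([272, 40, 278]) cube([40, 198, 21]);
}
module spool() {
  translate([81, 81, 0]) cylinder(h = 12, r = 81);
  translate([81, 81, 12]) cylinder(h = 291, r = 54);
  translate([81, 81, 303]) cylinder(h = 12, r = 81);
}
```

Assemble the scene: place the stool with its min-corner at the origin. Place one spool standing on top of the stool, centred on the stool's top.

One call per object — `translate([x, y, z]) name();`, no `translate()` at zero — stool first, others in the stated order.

stool();
translate([75, 58, 410]) spool();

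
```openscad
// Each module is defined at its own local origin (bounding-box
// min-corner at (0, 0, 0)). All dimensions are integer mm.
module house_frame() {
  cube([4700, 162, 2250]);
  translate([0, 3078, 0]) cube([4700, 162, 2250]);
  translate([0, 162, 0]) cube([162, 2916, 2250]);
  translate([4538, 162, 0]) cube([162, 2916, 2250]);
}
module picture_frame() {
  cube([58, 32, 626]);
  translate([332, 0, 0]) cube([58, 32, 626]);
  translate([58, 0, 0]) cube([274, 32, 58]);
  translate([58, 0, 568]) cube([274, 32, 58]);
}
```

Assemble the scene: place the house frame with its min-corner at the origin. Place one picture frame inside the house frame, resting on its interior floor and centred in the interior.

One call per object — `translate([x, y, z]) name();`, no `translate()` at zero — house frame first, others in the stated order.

house_frame();
translate([2155, 1604, 0]) picture_frame();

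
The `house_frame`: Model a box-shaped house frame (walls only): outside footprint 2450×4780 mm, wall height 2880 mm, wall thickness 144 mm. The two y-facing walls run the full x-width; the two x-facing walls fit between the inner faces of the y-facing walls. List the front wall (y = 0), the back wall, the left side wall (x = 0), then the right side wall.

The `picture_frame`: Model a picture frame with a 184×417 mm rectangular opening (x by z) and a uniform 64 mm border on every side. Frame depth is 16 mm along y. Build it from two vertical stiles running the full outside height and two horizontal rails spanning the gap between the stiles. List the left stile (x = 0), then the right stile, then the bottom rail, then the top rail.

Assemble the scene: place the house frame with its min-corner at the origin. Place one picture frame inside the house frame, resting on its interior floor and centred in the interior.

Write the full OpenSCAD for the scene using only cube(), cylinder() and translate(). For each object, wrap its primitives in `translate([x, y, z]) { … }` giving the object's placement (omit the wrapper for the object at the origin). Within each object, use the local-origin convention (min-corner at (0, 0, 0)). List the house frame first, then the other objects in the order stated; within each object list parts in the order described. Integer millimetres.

cube([2450, 144, 2880]);
translate([0, 4636, 0]) cube([2450, 144, 2880]);
translate([0, 144, 0]) cube([144, 4492, 2880]);
translate([2306, 144, 0]) cube([144, 4492, 2880]);
translate([1069, 2382, 0]) {
  cube([64, 16, 545]);
  translate([248, 0, 0]) cube([64, 16, 545]);
  translate([64, 0, 0]) cube([184, 16, 64]);
  translate([64, 0, 481]) cube([184, 16, 64]);
}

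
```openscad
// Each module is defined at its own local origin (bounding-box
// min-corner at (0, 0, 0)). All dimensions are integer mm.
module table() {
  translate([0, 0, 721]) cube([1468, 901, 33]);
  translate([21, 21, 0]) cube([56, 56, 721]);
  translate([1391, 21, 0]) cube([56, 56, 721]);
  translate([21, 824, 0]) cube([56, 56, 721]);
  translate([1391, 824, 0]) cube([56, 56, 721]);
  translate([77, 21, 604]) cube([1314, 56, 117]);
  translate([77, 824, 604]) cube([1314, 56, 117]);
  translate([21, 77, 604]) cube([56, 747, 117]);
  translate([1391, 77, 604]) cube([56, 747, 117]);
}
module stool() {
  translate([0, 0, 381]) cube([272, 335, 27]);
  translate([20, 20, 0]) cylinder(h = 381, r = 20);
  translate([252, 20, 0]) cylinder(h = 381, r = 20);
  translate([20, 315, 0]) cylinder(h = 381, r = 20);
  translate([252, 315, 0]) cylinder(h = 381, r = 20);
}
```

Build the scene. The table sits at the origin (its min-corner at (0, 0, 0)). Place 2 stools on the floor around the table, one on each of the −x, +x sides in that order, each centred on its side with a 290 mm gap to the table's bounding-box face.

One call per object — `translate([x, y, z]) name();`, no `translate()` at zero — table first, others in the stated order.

table();
translate([-562, 283, 0]) stool();
translate([1758, 283, 0]) stool();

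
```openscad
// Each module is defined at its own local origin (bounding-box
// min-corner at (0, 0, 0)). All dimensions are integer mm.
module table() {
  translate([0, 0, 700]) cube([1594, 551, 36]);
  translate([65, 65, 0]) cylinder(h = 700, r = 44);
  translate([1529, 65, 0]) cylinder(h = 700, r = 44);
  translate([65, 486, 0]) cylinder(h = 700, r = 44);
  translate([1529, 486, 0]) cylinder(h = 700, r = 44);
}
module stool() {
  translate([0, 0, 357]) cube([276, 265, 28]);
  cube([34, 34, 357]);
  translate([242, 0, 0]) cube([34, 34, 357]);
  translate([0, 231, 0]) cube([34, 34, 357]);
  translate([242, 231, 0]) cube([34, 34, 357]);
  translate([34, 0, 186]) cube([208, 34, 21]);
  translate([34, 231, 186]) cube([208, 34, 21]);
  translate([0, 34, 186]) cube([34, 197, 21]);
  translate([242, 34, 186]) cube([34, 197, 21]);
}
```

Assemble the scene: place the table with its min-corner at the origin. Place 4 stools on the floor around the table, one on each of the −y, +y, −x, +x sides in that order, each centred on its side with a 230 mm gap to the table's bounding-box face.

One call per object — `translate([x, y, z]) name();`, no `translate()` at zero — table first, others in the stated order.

table();
translate([659, -495, 0]) stool();
translate([659, 781, 0]) stool();
translate([-506, 143, 0]) stool();
translate([1824, 143, 0]) stool();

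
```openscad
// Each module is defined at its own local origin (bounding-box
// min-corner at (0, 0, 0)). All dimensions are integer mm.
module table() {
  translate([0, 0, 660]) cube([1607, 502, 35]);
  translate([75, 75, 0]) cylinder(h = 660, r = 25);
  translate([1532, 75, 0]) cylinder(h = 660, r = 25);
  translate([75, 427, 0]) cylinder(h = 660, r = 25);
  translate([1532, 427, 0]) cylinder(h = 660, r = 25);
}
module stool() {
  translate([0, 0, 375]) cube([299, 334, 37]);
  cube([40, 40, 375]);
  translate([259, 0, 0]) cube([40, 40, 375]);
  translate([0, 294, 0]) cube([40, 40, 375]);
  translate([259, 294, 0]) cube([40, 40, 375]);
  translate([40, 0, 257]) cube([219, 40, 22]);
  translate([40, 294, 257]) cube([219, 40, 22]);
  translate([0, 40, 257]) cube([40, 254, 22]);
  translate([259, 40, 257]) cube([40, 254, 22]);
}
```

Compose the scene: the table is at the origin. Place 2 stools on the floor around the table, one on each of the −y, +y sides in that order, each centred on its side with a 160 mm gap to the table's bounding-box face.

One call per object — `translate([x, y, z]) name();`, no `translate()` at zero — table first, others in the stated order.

table();
translate([654, -494, 0]) stool();
translate([654, 662, 0]) stool();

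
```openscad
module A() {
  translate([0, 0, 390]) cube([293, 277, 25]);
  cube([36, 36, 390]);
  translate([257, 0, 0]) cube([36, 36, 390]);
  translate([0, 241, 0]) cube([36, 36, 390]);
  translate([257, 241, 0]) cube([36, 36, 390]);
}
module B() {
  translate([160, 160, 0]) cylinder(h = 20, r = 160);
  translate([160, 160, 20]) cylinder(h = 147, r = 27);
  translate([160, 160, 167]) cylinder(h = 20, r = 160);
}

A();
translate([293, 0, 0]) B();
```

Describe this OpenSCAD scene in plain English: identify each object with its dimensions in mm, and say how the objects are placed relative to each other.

A is a simple wooden stool: a rectangular seat 293 mm (x) by 277 mm (y), 25 mm thick, top face at z = 415 mm, on four square legs, each 36×36 mm in cross-section. The legs rest on z = 0, each flush with a corner of the seat.

B is a spool: two coaxial disc flanges of radius 160 mm and thickness 20 mm, joined by a core cylinder of radius 27 mm and height 147 mm. The lower flange rests on z = 0 and the three cylinders share a vertical axis.

The spool is against the stool's +x side, with their −y faces flush.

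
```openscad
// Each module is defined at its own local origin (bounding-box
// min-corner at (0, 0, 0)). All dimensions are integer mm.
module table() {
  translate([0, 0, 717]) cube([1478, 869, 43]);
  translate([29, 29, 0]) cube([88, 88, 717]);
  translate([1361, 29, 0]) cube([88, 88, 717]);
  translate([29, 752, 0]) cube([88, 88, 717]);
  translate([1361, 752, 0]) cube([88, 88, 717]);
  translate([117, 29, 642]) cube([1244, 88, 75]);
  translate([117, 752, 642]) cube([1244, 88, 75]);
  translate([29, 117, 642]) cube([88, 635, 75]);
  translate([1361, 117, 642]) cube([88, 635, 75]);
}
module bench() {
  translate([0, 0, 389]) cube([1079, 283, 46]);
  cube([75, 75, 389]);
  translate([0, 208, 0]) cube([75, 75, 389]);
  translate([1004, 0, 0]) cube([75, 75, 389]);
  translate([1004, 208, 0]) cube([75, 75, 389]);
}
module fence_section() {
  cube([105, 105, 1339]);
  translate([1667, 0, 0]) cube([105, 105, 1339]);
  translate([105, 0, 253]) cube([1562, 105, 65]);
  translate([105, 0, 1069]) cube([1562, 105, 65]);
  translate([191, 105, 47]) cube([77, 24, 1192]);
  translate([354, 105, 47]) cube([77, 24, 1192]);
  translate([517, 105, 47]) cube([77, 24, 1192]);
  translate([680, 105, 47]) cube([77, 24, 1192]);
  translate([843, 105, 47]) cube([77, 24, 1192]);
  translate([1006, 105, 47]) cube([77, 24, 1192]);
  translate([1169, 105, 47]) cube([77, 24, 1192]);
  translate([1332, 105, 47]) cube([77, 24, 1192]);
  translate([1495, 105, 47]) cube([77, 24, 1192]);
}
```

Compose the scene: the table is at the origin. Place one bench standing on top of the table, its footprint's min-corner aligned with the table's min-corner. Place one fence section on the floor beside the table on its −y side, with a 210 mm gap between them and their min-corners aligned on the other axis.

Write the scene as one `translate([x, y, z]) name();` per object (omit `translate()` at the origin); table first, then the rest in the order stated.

table();
translate([0, 0, 760]) bench();
translate([0, -339, 0]) fence_section();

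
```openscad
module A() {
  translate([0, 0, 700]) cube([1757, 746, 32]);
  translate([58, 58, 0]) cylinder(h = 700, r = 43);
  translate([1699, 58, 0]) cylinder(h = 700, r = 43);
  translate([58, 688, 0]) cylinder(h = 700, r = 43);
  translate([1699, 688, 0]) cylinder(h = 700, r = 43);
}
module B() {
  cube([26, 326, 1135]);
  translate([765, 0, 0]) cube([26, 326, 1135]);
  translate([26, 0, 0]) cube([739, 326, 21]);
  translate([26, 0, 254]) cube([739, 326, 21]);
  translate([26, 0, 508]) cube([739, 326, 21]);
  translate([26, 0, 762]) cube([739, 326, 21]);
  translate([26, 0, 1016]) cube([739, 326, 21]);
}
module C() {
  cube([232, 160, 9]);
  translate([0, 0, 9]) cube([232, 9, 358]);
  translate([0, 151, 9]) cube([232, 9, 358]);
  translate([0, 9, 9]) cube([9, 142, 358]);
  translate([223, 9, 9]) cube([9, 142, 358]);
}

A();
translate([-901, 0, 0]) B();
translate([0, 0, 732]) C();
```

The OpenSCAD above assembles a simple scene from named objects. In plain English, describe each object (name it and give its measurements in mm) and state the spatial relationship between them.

A is a rectangular dining table. The top is 1757×746×32 mm with its upper surface at z = 732 mm. It stands on four round legs of 86 mm diameter, each leg's bounding box inset 15 mm from the nearest pair of top edges, running from the floor to the underside of the top.

B is a bookshelf 791 mm wide overall, 326 mm deep and 1135 mm tall. The two sides are 26 mm thick vertical panels. 5 horizontal shelves of 21 mm thickness span between the inner faces of the sides; the lowest shelf sits on the floor and shelves are stacked with a clear vertical gap of 233 mm between each pair.

C is an open storage box with external size 232×160×367 mm and wall thickness 9 mm (the base is also 9 mm thick). The base covers the whole footprint; the four walls stand on the base, with the y-facing walls full-width and the x-facing walls fitting between their inner faces.

The bookshelf is on the floor beside the table on its −x side. The open box is on top of the table.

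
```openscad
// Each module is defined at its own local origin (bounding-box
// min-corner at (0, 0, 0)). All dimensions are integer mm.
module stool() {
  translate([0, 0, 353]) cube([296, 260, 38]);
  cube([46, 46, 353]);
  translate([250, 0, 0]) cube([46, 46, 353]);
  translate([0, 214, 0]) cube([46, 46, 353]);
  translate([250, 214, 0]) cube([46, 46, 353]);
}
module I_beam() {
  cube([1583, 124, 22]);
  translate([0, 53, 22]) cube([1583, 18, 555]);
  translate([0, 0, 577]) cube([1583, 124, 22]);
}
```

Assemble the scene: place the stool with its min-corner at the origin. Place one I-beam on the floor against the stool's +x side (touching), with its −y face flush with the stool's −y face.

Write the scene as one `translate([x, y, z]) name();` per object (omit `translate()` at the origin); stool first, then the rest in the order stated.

stool();
translate([296, 0, 0]) I_beam();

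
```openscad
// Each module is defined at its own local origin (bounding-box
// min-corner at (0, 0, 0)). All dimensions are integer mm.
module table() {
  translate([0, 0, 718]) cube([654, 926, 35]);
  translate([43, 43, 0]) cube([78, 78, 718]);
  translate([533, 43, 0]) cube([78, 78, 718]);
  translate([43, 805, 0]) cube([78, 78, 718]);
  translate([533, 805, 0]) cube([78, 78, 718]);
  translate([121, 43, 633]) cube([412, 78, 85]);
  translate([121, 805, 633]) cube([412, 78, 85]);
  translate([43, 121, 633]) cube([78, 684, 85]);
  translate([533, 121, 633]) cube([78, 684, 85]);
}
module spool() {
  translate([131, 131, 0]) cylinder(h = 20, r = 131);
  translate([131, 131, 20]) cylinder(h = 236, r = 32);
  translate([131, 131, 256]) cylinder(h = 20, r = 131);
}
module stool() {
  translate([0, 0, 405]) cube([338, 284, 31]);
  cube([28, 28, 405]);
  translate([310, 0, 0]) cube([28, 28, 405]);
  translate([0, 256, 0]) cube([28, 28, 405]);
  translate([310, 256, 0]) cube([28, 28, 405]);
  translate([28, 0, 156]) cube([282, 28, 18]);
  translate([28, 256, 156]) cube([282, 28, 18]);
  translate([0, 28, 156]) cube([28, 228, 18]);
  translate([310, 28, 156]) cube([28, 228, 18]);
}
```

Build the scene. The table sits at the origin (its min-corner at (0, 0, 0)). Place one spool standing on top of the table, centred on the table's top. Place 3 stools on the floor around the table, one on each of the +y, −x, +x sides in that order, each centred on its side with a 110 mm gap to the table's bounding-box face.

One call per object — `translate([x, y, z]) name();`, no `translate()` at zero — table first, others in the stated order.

table();
translate([196, 332, 753]) spool();
translate([158, 1036, 0]) stool();
translate([-448, 321, 0]) stool();
translate([764, 321, 0]) stool();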